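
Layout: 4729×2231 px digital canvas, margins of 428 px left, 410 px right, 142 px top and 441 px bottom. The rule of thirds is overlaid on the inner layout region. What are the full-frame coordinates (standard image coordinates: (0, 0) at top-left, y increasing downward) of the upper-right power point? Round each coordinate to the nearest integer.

Content width = 4729 − 428 − 410 = 3891 px; content height = 2231 − 142 − 441 = 1648 px.
Upper-right is two-thirds across and one-third down within the inner layout region.
x = 428 + 2 × 3891/3 = 428 + 2594.00 ≈ 3022
y = 142 + 1 × 1648/3 = 142 + 549.33 ≈ 691

x = 3022 px, y = 691 px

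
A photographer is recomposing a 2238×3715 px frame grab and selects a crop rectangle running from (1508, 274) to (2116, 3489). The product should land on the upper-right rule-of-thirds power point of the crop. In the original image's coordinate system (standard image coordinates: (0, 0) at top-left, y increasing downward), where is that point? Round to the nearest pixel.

x = 1913 px, y = 1346 px

Crop width = 2116 − 1508 = 608 px; one third is 202.67 px.
Crop height = 3489 − 274 = 3215 px; one third is 1071.67 px.
The upper-right point is two-thirds across and one-third down within the crop:
x = 1508 + 2 × 202.67 ≈ 1913; y = 274 + 1 × 1071.67 ≈ 1346.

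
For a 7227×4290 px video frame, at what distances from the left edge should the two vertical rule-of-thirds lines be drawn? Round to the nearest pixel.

7227 / 3 = 2409, so the vertical lines sit at one and two thirds of 7227.

2409 px and 4818 px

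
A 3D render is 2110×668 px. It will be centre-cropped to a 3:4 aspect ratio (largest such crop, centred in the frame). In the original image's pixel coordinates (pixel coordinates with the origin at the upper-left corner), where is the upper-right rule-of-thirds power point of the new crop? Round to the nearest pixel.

(1139, 223)

2110/668 > 3/4, so the 3:4 crop keeps the full height 668 and trims width to 668 × 3/4 = 501.00 px.
Left offset = (2110 − 501.00)/2 = 804.50 px; top offset = 0.
Upper-right is two-thirds across and one-third down within the crop:
x = 804.50 + 2 × 501.00/3 ≈ 1139; y = 0.00 + 1 × 668.00/3 ≈ 223.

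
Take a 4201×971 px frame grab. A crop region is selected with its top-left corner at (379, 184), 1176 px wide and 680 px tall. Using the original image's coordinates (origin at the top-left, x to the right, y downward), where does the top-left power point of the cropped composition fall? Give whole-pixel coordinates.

One third of the crop width 1176 is 392.00 px.
One third of the crop height 680 is 226.67 px.
The top-left point is one-third across and one-third down within the crop:
x = 379 + 1 × 392.00 ≈ 771; y = 184 + 1 × 226.67 ≈ 411.

(771, 411)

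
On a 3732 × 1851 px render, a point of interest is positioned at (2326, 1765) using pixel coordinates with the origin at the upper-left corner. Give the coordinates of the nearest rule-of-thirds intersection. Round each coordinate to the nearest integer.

Third lines: x ∈ {1244, 2488}, y ∈ {617, 1234}.
2326 is closer to x = 2488; 1765 is closer to y = 1234.
So the nearest intersection is the lower-right power point.

(2488, 1234)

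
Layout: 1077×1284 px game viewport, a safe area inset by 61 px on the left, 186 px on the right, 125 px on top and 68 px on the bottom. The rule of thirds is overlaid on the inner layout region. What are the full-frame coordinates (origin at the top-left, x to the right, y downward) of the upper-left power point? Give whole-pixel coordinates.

(338, 489)

Content width = 1077 − 61 − 186 = 830 px; content height = 1284 − 125 − 68 = 1091 px.
Upper-left is one-third across and one-third down within the inner layout region.
x = 61 + 1 × 830/3 = 61 + 276.67 ≈ 338
y = 125 + 1 × 1091/3 = 125 + 363.67 ≈ 489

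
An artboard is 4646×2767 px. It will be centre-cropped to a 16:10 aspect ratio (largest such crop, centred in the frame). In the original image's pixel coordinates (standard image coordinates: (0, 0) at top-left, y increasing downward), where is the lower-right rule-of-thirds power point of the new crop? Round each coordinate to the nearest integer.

4646/2767 > 16/10, so the 16:10 crop keeps the full height 2767 and trims width to 2767 × 16/10 = 4427.20 px.
Left offset = (4646 − 4427.20)/2 = 109.40 px; top offset = 0.
Lower-right is two-thirds across and two-thirds down within the crop:
x = 109.40 + 2 × 4427.20/3 ≈ 3061; y = 0.00 + 2 × 2767.00/3 ≈ 1845.

(3061, 1845)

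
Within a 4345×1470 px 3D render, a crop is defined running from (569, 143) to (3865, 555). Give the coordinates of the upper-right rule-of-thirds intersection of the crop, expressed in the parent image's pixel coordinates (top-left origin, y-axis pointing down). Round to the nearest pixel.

Crop width = 3865 − 569 = 3296 px; one third is 1098.67 px.
Crop height = 555 − 143 = 412 px; one third is 137.33 px.
The upper-right point is two-thirds across and one-third down within the crop:
x = 569 + 2 × 1098.67 ≈ 2766; y = 143 + 1 × 137.33 ≈ 280.

x = 2766 px, y = 280 px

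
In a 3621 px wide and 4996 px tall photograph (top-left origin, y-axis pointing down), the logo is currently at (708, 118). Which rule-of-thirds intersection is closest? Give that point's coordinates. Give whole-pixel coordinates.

Third lines: x ∈ {1207, 2414}, y ∈ {1665, 3331}.
708 is closer to x = 1207; 118 is closer to y = 1665.
So the nearest intersection is the upper-left power point.

x = 1207 px, y = 1665 px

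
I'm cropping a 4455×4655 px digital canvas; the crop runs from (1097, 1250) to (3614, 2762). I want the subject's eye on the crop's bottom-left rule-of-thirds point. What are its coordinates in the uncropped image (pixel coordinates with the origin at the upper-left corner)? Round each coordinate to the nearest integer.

(1936, 2258)

Crop width = 3614 − 1097 = 2517 px; one third is 839.00 px.
Crop height = 2762 − 1250 = 1512 px; one third is 504.00 px.
The bottom-left point is one-third across and two-thirds down within the crop:
x = 1097 + 1 × 839.00 ≈ 1936; y = 1250 + 2 × 504.00 ≈ 2258.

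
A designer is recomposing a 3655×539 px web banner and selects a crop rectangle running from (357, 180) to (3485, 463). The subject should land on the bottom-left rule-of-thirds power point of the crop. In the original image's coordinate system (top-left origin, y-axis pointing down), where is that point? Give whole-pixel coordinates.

(1400, 369)

Crop width = 3485 − 357 = 3128 px; one third is 1042.67 px.
Crop height = 463 − 180 = 283 px; one third is 94.33 px.
The bottom-left point is one-third across and two-thirds down within the crop:
x = 357 + 1 × 1042.67 ≈ 1400; y = 180 + 2 × 94.33 ≈ 369.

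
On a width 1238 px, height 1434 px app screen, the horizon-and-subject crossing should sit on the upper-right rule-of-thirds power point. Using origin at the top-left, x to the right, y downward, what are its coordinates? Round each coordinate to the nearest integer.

The upper-right point sits two-thirds of the way across and one-third of the way down.
x = 2 × 1238/3 ≈ 825; y = 1 × 1434/3 ≈ 478.

(825, 478)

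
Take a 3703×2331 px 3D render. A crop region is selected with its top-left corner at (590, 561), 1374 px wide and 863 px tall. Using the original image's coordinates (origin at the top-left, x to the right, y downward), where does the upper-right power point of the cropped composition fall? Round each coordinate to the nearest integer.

One third of the crop width 1374 is 458.00 px.
One third of the crop height 863 is 287.67 px.
The upper-right point is two-thirds across and one-third down within the crop:
x = 590 + 2 × 458.00 ≈ 1506; y = 561 + 1 × 287.67 ≈ 849.

(1506, 849)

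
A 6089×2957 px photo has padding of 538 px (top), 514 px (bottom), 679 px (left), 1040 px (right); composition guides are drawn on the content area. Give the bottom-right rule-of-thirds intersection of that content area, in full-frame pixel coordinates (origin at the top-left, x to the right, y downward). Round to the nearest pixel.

x = 3592 px, y = 1808 px

Content width = 6089 − 679 − 1040 = 4370 px; content height = 2957 − 538 − 514 = 1905 px.
Bottom-right is two-thirds across and two-thirds down within the content area.
x = 679 + 2 × 4370/3 = 679 + 2913.33 ≈ 3592
y = 538 + 2 × 1905/3 = 538 + 1270.00 ≈ 1808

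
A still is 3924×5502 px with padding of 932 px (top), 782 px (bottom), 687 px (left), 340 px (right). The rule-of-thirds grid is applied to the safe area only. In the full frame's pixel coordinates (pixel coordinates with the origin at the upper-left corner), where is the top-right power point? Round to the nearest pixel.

Content width = 3924 − 687 − 340 = 2897 px; content height = 5502 − 932 − 782 = 3788 px.
Top-right is two-thirds across and one-third down within the safe area.
x = 687 + 2 × 2897/3 = 687 + 1931.33 ≈ 2618
y = 932 + 1 × 3788/3 = 932 + 1262.67 ≈ 2195

x = 2618 px, y = 2195 px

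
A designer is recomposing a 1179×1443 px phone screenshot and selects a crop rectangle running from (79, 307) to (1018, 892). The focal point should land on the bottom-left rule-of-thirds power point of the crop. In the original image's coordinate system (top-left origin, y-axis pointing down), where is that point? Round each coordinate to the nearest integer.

Crop width = 1018 − 79 = 939 px; one third is 313.00 px.
Crop height = 892 − 307 = 585 px; one third is 195.00 px.
The bottom-left point is one-third across and two-thirds down within the crop:
x = 79 + 1 × 313.00 ≈ 392; y = 307 + 2 × 195.00 ≈ 697.

x = 392 px, y = 697 px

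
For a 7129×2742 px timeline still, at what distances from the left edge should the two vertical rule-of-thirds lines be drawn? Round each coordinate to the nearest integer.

2376 px and 4753 px

7129 / 3 = 2376.33, so the vertical lines sit at one and two thirds of 7129.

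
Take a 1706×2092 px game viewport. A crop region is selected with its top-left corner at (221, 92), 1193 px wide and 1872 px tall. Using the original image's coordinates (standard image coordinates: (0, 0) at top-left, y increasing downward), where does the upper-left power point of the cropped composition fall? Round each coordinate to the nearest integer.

(619, 716)

One third of the crop width 1193 is 397.67 px.
One third of the crop height 1872 is 624.00 px.
The upper-left point is one-third across and one-third down within the crop:
x = 221 + 1 × 397.67 ≈ 619; y = 92 + 1 × 624.00 ≈ 716.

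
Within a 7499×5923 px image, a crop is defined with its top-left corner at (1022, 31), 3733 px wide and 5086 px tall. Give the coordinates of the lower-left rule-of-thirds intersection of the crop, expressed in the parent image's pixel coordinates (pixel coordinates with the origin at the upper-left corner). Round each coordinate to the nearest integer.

x = 2266 px, y = 3422 px

One third of the crop width 3733 is 1244.33 px.
One third of the crop height 5086 is 1695.33 px.
The lower-left point is one-third across and two-thirds down within the crop:
x = 1022 + 1 × 1244.33 ≈ 2266; y = 31 + 2 × 1695.33 ≈ 3422.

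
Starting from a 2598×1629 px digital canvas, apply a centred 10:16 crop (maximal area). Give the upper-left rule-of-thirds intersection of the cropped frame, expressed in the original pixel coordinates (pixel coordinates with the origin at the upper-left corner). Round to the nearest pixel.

x = 1129 px, y = 543 px

2598/1629 > 10/16, so the 10:16 crop keeps the full height 1629 and trims width to 1629 × 10/16 = 1018.12 px.
Left offset = (2598 − 1018.12)/2 = 789.94 px; top offset = 0.
Upper-left is one-third across and one-third down within the crop:
x = 789.94 + 1 × 1018.12/3 ≈ 1129; y = 0.00 + 1 × 1629.00/3 ≈ 543.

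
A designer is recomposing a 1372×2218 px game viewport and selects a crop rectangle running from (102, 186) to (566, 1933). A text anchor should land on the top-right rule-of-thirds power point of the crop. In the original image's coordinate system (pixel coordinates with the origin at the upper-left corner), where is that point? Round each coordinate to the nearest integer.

Crop width = 566 − 102 = 464 px; one third is 154.67 px.
Crop height = 1933 − 186 = 1747 px; one third is 582.33 px.
The top-right point is two-thirds across and one-third down within the crop:
x = 102 + 2 × 154.67 ≈ 411; y = 186 + 1 × 582.33 ≈ 768.

(411, 768)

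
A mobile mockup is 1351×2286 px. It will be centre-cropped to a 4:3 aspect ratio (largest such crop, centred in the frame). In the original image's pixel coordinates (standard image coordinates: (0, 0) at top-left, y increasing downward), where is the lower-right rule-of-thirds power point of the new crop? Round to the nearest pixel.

1351/2286 < 4/3, so the 4:3 crop keeps the full width 1351 and trims height to 1351 × 3/4 = 1013.25 px.
Top offset = (2286 − 1013.25)/2 = 636.38 px; left offset = 0.
Lower-right is two-thirds across and two-thirds down within the crop:
x = 0.00 + 2 × 1351.00/3 ≈ 901; y = 636.38 + 2 × 1013.25/3 ≈ 1312.

(901, 1312)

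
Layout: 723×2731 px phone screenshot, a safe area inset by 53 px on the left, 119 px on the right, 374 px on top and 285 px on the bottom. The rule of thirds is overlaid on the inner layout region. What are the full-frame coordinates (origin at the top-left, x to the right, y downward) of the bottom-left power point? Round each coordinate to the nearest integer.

Content width = 723 − 53 − 119 = 551 px; content height = 2731 − 374 − 285 = 2072 px.
Bottom-left is one-third across and two-thirds down within the inner layout region.
x = 53 + 1 × 551/3 = 53 + 183.67 ≈ 237
y = 374 + 2 × 2072/3 = 374 + 1381.33 ≈ 1755

(237, 1755)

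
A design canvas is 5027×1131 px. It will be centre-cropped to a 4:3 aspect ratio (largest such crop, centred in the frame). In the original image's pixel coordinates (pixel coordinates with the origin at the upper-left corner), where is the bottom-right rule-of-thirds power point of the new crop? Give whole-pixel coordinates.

5027/1131 > 4/3, so the 4:3 crop keeps the full height 1131 and trims width to 1131 × 4/3 = 1508.00 px.
Left offset = (5027 − 1508.00)/2 = 1759.50 px; top offset = 0.
Bottom-right is two-thirds across and two-thirds down within the crop:
x = 1759.50 + 2 × 1508.00/3 ≈ 2765; y = 0.00 + 2 × 1131.00/3 ≈ 754.

x = 2765 px, y = 754 px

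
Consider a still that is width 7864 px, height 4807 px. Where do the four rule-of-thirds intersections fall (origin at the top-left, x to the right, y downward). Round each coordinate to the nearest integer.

(2621, 1602), (5243, 1602), (2621, 3205), (5243, 3205)

One third of 7864 is 2621.33; one third of 4807 is 1602.33.
Vertical third lines at x = 2621 and x = 5243; horizontal third lines at y = 1602 and y = 3205.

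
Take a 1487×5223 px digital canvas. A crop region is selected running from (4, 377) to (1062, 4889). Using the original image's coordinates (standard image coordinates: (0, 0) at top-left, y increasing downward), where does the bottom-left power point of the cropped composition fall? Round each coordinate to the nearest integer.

x = 357 px, y = 3385 px

Crop width = 1062 − 4 = 1058 px; one third is 352.67 px.
Crop height = 4889 − 377 = 4512 px; one third is 1504.00 px.
The bottom-left point is one-third across and two-thirds down within the crop:
x = 4 + 1 × 352.67 ≈ 357; y = 377 + 2 × 1504.00 ≈ 3385.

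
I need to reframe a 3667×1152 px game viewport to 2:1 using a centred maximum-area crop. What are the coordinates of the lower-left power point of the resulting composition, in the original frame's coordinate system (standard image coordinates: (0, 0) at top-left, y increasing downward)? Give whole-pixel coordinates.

x = 1450 px, y = 768 px

3667/1152 > 2/1, so the 2:1 crop keeps the full height 1152 and trims width to 1152 × 2/1 = 2304.00 px.
Left offset = (3667 − 2304.00)/2 = 681.50 px; top offset = 0.
Lower-left is one-third across and two-thirds down within the crop:
x = 681.50 + 1 × 2304.00/3 ≈ 1450; y = 0.00 + 2 × 1152.00/3 ≈ 768.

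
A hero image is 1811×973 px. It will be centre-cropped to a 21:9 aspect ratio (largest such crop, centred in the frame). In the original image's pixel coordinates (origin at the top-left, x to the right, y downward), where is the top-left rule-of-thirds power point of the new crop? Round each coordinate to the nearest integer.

1811/973 < 21/9, so the 21:9 crop keeps the full width 1811 and trims height to 1811 × 9/21 = 776.14 px.
Top offset = (973 − 776.14)/2 = 98.43 px; left offset = 0.
Top-left is one-third across and one-third down within the crop:
x = 0.00 + 1 × 1811.00/3 ≈ 604; y = 98.43 + 1 × 776.14/3 ≈ 357.

x = 604 px, y = 357 px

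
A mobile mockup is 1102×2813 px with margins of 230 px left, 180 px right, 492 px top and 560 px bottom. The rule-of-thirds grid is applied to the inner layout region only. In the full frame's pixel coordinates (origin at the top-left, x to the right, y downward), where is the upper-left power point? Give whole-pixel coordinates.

x = 461 px, y = 1079 px

Content width = 1102 − 230 − 180 = 692 px; content height = 2813 − 492 − 560 = 1761 px.
Upper-left is one-third across and one-third down within the inner layout region.
x = 230 + 1 × 692/3 = 230 + 230.67 ≈ 461
y = 492 + 1 × 1761/3 = 492 + 587.00 ≈ 1079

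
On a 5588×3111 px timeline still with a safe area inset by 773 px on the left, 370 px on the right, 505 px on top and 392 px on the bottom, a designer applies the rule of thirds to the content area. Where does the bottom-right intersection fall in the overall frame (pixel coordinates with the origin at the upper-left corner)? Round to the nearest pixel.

Content width = 5588 − 773 − 370 = 4445 px; content height = 3111 − 505 − 392 = 2214 px.
Bottom-right is two-thirds across and two-thirds down within the content area.
x = 773 + 2 × 4445/3 = 773 + 2963.33 ≈ 3736
y = 505 + 2 × 2214/3 = 505 + 1476.00 ≈ 1981

x = 3736 px, y = 1981 px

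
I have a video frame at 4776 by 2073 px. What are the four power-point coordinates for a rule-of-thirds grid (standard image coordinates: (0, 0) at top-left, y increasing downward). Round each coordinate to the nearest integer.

One third of 4776 is 1592; one third of 2073 is 691.
Vertical third lines at x = 1592 and x = 3184; horizontal third lines at y = 691 and y = 1382.

(1592, 691), (3184, 691), (1592, 1382), (3184, 1382)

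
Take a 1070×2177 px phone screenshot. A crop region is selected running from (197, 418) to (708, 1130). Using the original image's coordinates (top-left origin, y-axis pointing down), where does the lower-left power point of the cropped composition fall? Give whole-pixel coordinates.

Crop width = 708 − 197 = 511 px; one third is 170.33 px.
Crop height = 1130 − 418 = 712 px; one third is 237.33 px.
The lower-left point is one-third across and two-thirds down within the crop:
x = 197 + 1 × 170.33 ≈ 367; y = 418 + 2 × 237.33 ≈ 893.

(367, 893)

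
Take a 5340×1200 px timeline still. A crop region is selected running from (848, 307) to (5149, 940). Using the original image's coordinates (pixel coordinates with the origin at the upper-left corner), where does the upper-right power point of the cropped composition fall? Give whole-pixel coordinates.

Crop width = 5149 − 848 = 4301 px; one third is 1433.67 px.
Crop height = 940 − 307 = 633 px; one third is 211.00 px.
The upper-right point is two-thirds across and one-third down within the crop:
x = 848 + 2 × 1433.67 ≈ 3715; y = 307 + 1 × 211.00 ≈ 518.

x = 3715 px, y = 518 px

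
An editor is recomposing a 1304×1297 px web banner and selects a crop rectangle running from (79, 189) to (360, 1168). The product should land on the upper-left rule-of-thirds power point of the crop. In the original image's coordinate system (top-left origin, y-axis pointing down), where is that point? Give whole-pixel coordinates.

(173, 515)

Crop width = 360 − 79 = 281 px; one third is 93.67 px.
Crop height = 1168 − 189 = 979 px; one third is 326.33 px.
The upper-left point is one-third across and one-third down within the crop:
x = 79 + 1 × 93.67 ≈ 173; y = 189 + 1 × 326.33 ≈ 515.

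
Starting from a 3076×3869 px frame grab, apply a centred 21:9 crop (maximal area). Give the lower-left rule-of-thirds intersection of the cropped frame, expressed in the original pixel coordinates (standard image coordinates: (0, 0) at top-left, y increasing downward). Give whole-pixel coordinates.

(1025, 2154)

3076/3869 < 21/9, so the 21:9 crop keeps the full width 3076 and trims height to 3076 × 9/21 = 1318.29 px.
Top offset = (3869 − 1318.29)/2 = 1275.36 px; left offset = 0.
Lower-left is one-third across and two-thirds down within the crop:
x = 0.00 + 1 × 3076.00/3 ≈ 1025; y = 1275.36 + 2 × 1318.29/3 ≈ 2154.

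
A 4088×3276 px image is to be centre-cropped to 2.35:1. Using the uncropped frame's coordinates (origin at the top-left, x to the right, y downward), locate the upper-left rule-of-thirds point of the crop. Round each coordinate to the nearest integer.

4088/3276 < 2.35/1, so the 2.35:1 crop keeps the full width 4088 and trims height to 4088 × 1/2.35 = 1739.57 px.
Top offset = (3276 − 1739.57)/2 = 768.21 px; left offset = 0.
Upper-left is one-third across and one-third down within the crop:
x = 0.00 + 1 × 4088.00/3 ≈ 1363; y = 768.21 + 1 × 1739.57/3 ≈ 1348.

x = 1363 px, y = 1348 px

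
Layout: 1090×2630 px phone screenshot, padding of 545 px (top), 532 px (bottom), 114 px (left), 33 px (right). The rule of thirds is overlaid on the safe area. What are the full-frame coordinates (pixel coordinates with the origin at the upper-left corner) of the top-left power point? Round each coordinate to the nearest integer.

(428, 1063)

Content width = 1090 − 114 − 33 = 943 px; content height = 2630 − 545 − 532 = 1553 px.
Top-left is one-third across and one-third down within the safe area.
x = 114 + 1 × 943/3 = 114 + 314.33 ≈ 428
y = 545 + 1 × 1553/3 = 545 + 517.67 ≈ 1063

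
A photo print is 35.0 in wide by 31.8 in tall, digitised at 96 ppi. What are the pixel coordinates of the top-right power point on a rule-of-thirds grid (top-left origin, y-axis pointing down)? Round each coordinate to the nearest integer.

x = 2240 px, y = 1018 px

In pixels the canvas is 35.0 × 96 = 3360 wide and 31.8 × 96 = 3052.8 tall.
The top-right point is two-thirds across and one-third down:
x = 2 × 3360/3 ≈ 2240; y = 1 × 3052.8/3 ≈ 1018.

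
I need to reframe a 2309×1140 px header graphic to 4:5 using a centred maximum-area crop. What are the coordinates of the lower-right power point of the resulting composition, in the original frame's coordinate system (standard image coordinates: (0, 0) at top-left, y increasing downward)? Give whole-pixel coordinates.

(1307, 760)

2309/1140 > 4/5, so the 4:5 crop keeps the full height 1140 and trims width to 1140 × 4/5 = 912.00 px.
Left offset = (2309 − 912.00)/2 = 698.50 px; top offset = 0.
Lower-right is two-thirds across and two-thirds down within the crop:
x = 698.50 + 2 × 912.00/3 ≈ 1307; y = 0.00 + 2 × 1140.00/3 ≈ 760.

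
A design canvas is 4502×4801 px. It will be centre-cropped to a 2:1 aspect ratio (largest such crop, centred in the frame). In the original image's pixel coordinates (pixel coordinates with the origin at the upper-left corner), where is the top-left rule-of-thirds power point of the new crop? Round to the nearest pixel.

x = 1501 px, y = 2025 px

4502/4801 < 2/1, so the 2:1 crop keeps the full width 4502 and trims height to 4502 × 1/2 = 2251.00 px.
Top offset = (4801 − 2251.00)/2 = 1275.00 px; left offset = 0.
Top-left is one-third across and one-third down within the crop:
x = 0.00 + 1 × 4502.00/3 ≈ 1501; y = 1275.00 + 1 × 2251.00/3 ≈ 2025.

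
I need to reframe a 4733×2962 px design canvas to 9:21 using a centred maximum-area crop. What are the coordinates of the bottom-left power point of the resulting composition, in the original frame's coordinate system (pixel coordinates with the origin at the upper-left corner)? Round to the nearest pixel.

4733/2962 > 9/21, so the 9:21 crop keeps the full height 2962 and trims width to 2962 × 9/21 = 1269.43 px.
Left offset = (4733 − 1269.43)/2 = 1731.79 px; top offset = 0.
Bottom-left is one-third across and two-thirds down within the crop:
x = 1731.79 + 1 × 1269.43/3 ≈ 2155; y = 0.00 + 2 × 2962.00/3 ≈ 1975.

x = 2155 px, y = 1975 px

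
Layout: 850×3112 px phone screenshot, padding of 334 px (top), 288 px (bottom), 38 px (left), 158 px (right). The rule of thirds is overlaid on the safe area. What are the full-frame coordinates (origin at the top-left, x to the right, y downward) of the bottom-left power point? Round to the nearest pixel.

Content width = 850 − 38 − 158 = 654 px; content height = 3112 − 334 − 288 = 2490 px.
Bottom-left is one-third across and two-thirds down within the safe area.
x = 38 + 1 × 654/3 = 38 + 218.00 ≈ 256
y = 334 + 2 × 2490/3 = 334 + 1660.00 ≈ 1994

(256, 1994)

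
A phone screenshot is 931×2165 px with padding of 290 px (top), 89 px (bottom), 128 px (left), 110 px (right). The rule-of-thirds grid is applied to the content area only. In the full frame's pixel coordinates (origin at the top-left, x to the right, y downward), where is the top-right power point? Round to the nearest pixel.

Content width = 931 − 128 − 110 = 693 px; content height = 2165 − 290 − 89 = 1786 px.
Top-right is two-thirds across and one-third down within the content area.
x = 128 + 2 × 693/3 = 128 + 462.00 ≈ 590
y = 290 + 1 × 1786/3 = 290 + 595.33 ≈ 885

(590, 885)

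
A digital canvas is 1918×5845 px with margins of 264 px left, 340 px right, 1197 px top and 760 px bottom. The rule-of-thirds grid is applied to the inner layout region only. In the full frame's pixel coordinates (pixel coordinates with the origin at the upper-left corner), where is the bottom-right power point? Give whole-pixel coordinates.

Content width = 1918 − 264 − 340 = 1314 px; content height = 5845 − 1197 − 760 = 3888 px.
Bottom-right is two-thirds across and two-thirds down within the inner layout region.
x = 264 + 2 × 1314/3 = 264 + 876.00 ≈ 1140
y = 1197 + 2 × 3888/3 = 1197 + 2592.00 ≈ 3789

(1140, 3789)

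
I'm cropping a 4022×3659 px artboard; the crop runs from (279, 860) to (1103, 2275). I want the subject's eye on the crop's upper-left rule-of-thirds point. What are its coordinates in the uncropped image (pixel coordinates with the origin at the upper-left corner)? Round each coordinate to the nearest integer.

Crop width = 1103 − 279 = 824 px; one third is 274.67 px.
Crop height = 2275 − 860 = 1415 px; one third is 471.67 px.
The upper-left point is one-third across and one-third down within the crop:
x = 279 + 1 × 274.67 ≈ 554; y = 860 + 1 × 471.67 ≈ 1332.

(554, 1332)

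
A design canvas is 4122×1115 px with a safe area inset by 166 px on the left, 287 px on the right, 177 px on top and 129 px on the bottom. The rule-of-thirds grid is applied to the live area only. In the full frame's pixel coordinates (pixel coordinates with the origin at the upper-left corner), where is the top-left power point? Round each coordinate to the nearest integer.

(1389, 447)

Content width = 4122 − 166 − 287 = 3669 px; content height = 1115 − 177 − 129 = 809 px.
Top-left is one-third across and one-third down within the live area.
x = 166 + 1 × 3669/3 = 166 + 1223.00 ≈ 1389
y = 177 + 1 × 809/3 = 177 + 269.67 ≈ 447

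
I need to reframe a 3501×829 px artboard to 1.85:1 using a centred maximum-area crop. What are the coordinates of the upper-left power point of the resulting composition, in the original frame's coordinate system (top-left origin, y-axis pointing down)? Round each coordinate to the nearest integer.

3501/829 > 1.85/1, so the 1.85:1 crop keeps the full height 829 and trims width to 829 × 1.85/1 = 1533.65 px.
Left offset = (3501 − 1533.65)/2 = 983.67 px; top offset = 0.
Upper-left is one-third across and one-third down within the crop:
x = 983.67 + 1 × 1533.65/3 ≈ 1495; y = 0.00 + 1 × 829.00/3 ≈ 276.

x = 1495 px, y = 276 px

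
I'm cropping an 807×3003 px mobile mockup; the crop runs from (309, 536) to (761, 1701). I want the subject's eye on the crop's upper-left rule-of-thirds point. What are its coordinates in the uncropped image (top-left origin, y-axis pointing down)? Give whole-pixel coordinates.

(460, 924)

Crop width = 761 − 309 = 452 px; one third is 150.67 px.
Crop height = 1701 − 536 = 1165 px; one third is 388.33 px.
The upper-left point is one-third across and one-third down within the crop:
x = 309 + 1 × 150.67 ≈ 460; y = 536 + 1 × 388.33 ≈ 924.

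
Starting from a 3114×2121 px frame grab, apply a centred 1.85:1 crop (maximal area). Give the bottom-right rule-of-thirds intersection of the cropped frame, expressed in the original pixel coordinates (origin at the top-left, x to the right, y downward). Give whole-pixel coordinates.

3114/2121 < 1.85/1, so the 1.85:1 crop keeps the full width 3114 and trims height to 3114 × 1/1.85 = 1683.24 px.
Top offset = (2121 − 1683.24)/2 = 218.88 px; left offset = 0.
Bottom-right is two-thirds across and two-thirds down within the crop:
x = 0.00 + 2 × 3114.00/3 ≈ 2076; y = 218.88 + 2 × 1683.24/3 ≈ 1341.

(2076, 1341)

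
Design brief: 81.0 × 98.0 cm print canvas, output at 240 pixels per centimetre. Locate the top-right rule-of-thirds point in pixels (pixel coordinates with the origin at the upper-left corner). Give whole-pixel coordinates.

(12960, 7840)

In pixels the canvas is 81.0 × 240 = 19440 wide and 98.0 × 240 = 23520 tall.
The top-right point is two-thirds across and one-third down:
x = 2 × 19440/3 ≈ 12960; y = 1 × 23520/3 ≈ 7840.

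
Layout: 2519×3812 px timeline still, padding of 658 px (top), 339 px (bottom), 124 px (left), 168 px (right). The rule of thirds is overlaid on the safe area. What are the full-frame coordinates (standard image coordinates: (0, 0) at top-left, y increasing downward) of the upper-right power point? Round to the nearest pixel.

(1609, 1596)

Content width = 2519 − 124 − 168 = 2227 px; content height = 3812 − 658 − 339 = 2815 px.
Upper-right is two-thirds across and one-third down within the safe area.
x = 124 + 2 × 2227/3 = 124 + 1484.67 ≈ 1609
y = 658 + 1 × 2815/3 = 658 + 938.33 ≈ 1596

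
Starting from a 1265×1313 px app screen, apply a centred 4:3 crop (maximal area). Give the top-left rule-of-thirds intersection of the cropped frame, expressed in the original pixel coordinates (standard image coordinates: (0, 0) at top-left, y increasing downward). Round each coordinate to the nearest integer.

1265/1313 < 4/3, so the 4:3 crop keeps the full width 1265 and trims height to 1265 × 3/4 = 948.75 px.
Top offset = (1313 − 948.75)/2 = 182.12 px; left offset = 0.
Top-left is one-third across and one-third down within the crop:
x = 0.00 + 1 × 1265.00/3 ≈ 422; y = 182.12 + 1 × 948.75/3 ≈ 498.

x = 422 px, y = 498 px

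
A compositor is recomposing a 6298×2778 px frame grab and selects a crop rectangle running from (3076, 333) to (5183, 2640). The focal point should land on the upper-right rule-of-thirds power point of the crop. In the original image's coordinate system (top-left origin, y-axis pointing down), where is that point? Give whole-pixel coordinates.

Crop width = 5183 − 3076 = 2107 px; one third is 702.33 px.
Crop height = 2640 − 333 = 2307 px; one third is 769.00 px.
The upper-right point is two-thirds across and one-third down within the crop:
x = 3076 + 2 × 702.33 ≈ 4481; y = 333 + 1 × 769.00 ≈ 1102.

(4481, 1102)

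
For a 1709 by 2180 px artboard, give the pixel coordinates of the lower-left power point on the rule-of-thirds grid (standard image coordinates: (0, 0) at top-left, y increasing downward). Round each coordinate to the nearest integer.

The lower-left point sits one-third of the way across and two-thirds of the way down.
x = 1 × 1709/3 ≈ 570; y = 2 × 2180/3 ≈ 1453.

(570, 1453)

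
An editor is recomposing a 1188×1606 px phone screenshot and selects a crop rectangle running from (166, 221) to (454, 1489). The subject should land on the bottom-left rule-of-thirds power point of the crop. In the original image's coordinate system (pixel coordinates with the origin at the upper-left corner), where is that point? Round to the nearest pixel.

Crop width = 454 − 166 = 288 px; one third is 96.00 px.
Crop height = 1489 − 221 = 1268 px; one third is 422.67 px.
The bottom-left point is one-third across and two-thirds down within the crop:
x = 166 + 1 × 96.00 ≈ 262; y = 221 + 2 × 422.67 ≈ 1066.

x = 262 px, y = 1066 px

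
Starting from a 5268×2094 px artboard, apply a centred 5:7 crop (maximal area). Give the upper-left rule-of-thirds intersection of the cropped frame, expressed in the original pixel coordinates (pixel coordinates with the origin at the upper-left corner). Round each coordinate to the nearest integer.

5268/2094 > 5/7, so the 5:7 crop keeps the full height 2094 and trims width to 2094 × 5/7 = 1495.71 px.
Left offset = (5268 − 1495.71)/2 = 1886.14 px; top offset = 0.
Upper-left is one-third across and one-third down within the crop:
x = 1886.14 + 1 × 1495.71/3 ≈ 2385; y = 0.00 + 1 × 2094.00/3 ≈ 698.

(2385, 698)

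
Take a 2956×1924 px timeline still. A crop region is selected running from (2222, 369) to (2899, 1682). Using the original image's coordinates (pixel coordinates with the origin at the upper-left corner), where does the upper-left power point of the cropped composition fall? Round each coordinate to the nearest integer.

x = 2448 px, y = 807 px

Crop width = 2899 − 2222 = 677 px; one third is 225.67 px.
Crop height = 1682 − 369 = 1313 px; one third is 437.67 px.
The upper-left point is one-third across and one-third down within the crop:
x = 2222 + 1 × 225.67 ≈ 2448; y = 369 + 1 × 437.67 ≈ 807.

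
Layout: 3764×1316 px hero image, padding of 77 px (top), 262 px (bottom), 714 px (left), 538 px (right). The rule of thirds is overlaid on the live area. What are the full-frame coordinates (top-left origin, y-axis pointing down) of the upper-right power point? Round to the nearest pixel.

(2389, 403)

Content width = 3764 − 714 − 538 = 2512 px; content height = 1316 − 77 − 262 = 977 px.
Upper-right is two-thirds across and one-third down within the live area.
x = 714 + 2 × 2512/3 = 714 + 1674.67 ≈ 2389
y = 77 + 1 × 977/3 = 77 + 325.67 ≈ 403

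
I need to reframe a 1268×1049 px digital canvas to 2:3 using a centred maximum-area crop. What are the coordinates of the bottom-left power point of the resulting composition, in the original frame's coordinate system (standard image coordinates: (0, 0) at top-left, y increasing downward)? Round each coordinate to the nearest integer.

1268/1049 > 2/3, so the 2:3 crop keeps the full height 1049 and trims width to 1049 × 2/3 = 699.33 px.
Left offset = (1268 − 699.33)/2 = 284.33 px; top offset = 0.
Bottom-left is one-third across and two-thirds down within the crop:
x = 284.33 + 1 × 699.33/3 ≈ 517; y = 0.00 + 2 × 1049.00/3 ≈ 699.

(517, 699)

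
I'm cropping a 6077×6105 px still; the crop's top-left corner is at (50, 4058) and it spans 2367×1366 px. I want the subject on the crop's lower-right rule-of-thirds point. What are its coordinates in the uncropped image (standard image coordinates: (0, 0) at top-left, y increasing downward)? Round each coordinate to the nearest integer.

One third of the crop width 2367 is 789.00 px.
One third of the crop height 1366 is 455.33 px.
The lower-right point is two-thirds across and two-thirds down within the crop:
x = 50 + 2 × 789.00 ≈ 1628; y = 4058 + 2 × 455.33 ≈ 4969.

x = 1628 px, y = 4969 px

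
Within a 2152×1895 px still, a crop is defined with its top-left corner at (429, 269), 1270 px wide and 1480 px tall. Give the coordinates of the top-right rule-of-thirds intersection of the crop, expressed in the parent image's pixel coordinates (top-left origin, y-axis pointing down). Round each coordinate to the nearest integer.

One third of the crop width 1270 is 423.33 px.
One third of the crop height 1480 is 493.33 px.
The top-right point is two-thirds across and one-third down within the crop:
x = 429 + 2 × 423.33 ≈ 1276; y = 269 + 1 × 493.33 ≈ 762.

x = 1276 px, y = 762 px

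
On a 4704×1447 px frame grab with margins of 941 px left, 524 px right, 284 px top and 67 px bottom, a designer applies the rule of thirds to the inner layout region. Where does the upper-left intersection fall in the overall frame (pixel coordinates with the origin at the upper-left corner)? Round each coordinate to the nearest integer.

(2021, 649)

Content width = 4704 − 941 − 524 = 3239 px; content height = 1447 − 284 − 67 = 1096 px.
Upper-left is one-third across and one-third down within the inner layout region.
x = 941 + 1 × 3239/3 = 941 + 1079.67 ≈ 2021
y = 284 + 1 × 1096/3 = 284 + 365.33 ≈ 649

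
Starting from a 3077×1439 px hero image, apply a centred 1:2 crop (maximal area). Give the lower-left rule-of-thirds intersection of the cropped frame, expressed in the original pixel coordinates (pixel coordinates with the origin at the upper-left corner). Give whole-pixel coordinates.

3077/1439 > 1/2, so the 1:2 crop keeps the full height 1439 and trims width to 1439 × 1/2 = 719.50 px.
Left offset = (3077 − 719.50)/2 = 1178.75 px; top offset = 0.
Lower-left is one-third across and two-thirds down within the crop:
x = 1178.75 + 1 × 719.50/3 ≈ 1419; y = 0.00 + 2 × 1439.00/3 ≈ 959.

(1419, 959)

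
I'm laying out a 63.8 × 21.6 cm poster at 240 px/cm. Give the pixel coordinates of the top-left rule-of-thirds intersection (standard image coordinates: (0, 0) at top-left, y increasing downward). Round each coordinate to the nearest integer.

In pixels the canvas is 63.8 × 240 = 15312 wide and 21.6 × 240 = 5184 tall.
The top-left point is one-third across and one-third down:
x = 1 × 15312/3 ≈ 5104; y = 1 × 5184/3 ≈ 1728.

x = 5104 px, y = 1728 px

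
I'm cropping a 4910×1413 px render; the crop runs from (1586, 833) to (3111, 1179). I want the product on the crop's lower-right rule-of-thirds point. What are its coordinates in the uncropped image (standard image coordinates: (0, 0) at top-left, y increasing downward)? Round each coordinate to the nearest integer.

(2603, 1064)

Crop width = 3111 − 1586 = 1525 px; one third is 508.33 px.
Crop height = 1179 − 833 = 346 px; one third is 115.33 px.
The lower-right point is two-thirds across and two-thirds down within the crop:
x = 1586 + 2 × 508.33 ≈ 2603; y = 833 + 2 × 115.33 ≈ 1064.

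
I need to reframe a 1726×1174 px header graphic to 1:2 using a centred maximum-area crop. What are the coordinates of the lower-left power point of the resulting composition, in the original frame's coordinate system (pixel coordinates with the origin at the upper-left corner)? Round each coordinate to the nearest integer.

x = 765 px, y = 783 px

1726/1174 > 1/2, so the 1:2 crop keeps the full height 1174 and trims width to 1174 × 1/2 = 587.00 px.
Left offset = (1726 − 587.00)/2 = 569.50 px; top offset = 0.
Lower-left is one-third across and two-thirds down within the crop:
x = 569.50 + 1 × 587.00/3 ≈ 765; y = 0.00 + 2 × 1174.00/3 ≈ 783.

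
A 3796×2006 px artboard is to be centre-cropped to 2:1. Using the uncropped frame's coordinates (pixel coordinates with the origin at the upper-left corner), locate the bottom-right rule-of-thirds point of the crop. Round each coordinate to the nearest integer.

3796/2006 < 2/1, so the 2:1 crop keeps the full width 3796 and trims height to 3796 × 1/2 = 1898.00 px.
Top offset = (2006 − 1898.00)/2 = 54.00 px; left offset = 0.
Bottom-right is two-thirds across and two-thirds down within the crop:
x = 0.00 + 2 × 3796.00/3 ≈ 2531; y = 54.00 + 2 × 1898.00/3 ≈ 1319.

x = 2531 px, y = 1319 px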